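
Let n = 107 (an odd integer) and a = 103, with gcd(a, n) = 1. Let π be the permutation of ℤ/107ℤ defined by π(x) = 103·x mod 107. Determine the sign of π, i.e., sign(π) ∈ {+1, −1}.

Orbit of 96 under x↦103x: [96, 44, 38, 62, 73, 29, 98]… (length divides ord_107(103)).
2 cycles of lengths [106, 1].
107 − 2 = 105 transpositions; sign(π) = (−1)^105 = -1.

-1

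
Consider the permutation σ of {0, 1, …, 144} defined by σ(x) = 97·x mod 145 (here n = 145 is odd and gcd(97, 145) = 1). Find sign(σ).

+1

Start at x=34: 34 → 108 → 36 → 12 → 4 → 98 → 81 → … (one orbit).
π_97 has 7 disjoint cycles with lengths [28, 28, 28, 28, 28, 4, 1] on {0,…,144}.
145 − 7 = 138 transpositions; sign(π) = (−1)^138 = +1.
Via Zolotarev, sign(π_{97}) = (97|145) = +1.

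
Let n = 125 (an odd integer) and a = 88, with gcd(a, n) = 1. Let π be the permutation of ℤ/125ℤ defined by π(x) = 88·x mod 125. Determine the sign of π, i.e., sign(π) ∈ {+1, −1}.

Start at x=77: 77 → 26 → 38 → 94 → 22 → 61 → 118 → … (one orbit).
π_88 has 4 disjoint cycles with lengths [100, 20, 4, 1] on {0,…,124}.
With 4 cycles on 125 points, sign = (−1)^{125−4} = -1.

-1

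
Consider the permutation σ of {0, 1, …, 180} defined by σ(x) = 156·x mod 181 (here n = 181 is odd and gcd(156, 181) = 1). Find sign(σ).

+1

Trace 27: π^k(27) = [27, 49, 42, 36, 5, 56, 48] for k=0..6.
Cycle type of π: 30×6 + 1; total 7 cycles.
181 − 7 = 174 transpositions; sign(π) = (−1)^174 = +1.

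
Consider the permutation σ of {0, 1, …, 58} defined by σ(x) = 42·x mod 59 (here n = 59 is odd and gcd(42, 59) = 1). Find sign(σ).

Trace 54: π^k(54) = [54, 26, 30, 21, 56, 51, 18] for k=0..6.
Cycle lengths of π_42 on ℤ/59ℤ: [58, 1]; 2 cycles in total.
Σ(ℓ_i−1) = 59−2 = 57; sign = (−1)^57 = -1.
Check: (42/59) = -1 by Zolotarev.

-1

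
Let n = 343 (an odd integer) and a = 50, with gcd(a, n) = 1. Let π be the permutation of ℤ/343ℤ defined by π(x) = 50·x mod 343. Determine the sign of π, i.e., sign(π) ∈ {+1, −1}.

Trace 148: π^k(148) = [148, 197, 246, 295, 1, 50, 99] for k=0..6.
91 cycles of lengths [7, 7, 7, 7, 7, 7, 7, 7, 7, 7, 7, 7, 7, 7, 7, 7, 7, 7, 7, 7, 7, 7, 7, 7, 7, 7, 7, 7, 7, 7, 7, 7, 7, 7, 7, 7, 7, 7, 7, 7, 7, 7, 1, 1, 1, 1, 1, 1, 1, 1, 1, 1, 1, 1, 1, 1, 1, 1, 1, 1, 1, 1, 1, 1, 1, 1, 1, 1, 1, 1, 1, 1, 1, 1, 1, 1, 1, 1, 1, 1, 1, 1, 1, 1, 1, 1, 1, 1, 1, 1, 1].
With 91 cycles on 343 points, sign = (−1)^{343−91} = +1.
Zolotarev: (50|343) = +1, matching the cycle-count sign.

+1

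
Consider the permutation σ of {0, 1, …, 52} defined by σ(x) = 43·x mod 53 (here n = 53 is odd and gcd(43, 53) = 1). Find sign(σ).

+1

Trace 42: π^k(42) = [42, 4, 13, 29, 28, 38, 44] for k=0..6.
3 cycles of lengths [26, 26, 1].
n − c = 53 − 3 = 50; sign = (−1)^50 = +1.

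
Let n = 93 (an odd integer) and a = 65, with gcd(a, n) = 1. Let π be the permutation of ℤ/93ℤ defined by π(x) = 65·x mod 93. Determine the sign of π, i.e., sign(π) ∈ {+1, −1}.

Trace 86: π^k(86) = [86, 10, 92, 28, 53, 4, 74] for k=0..6.
Cycle lengths of π_65 on ℤ/93ℤ: [30, 30, 30, 2, 1]; 5 cycles in total.
With 5 cycles on 93 points, sign = (−1)^{93−5} = +1.

+1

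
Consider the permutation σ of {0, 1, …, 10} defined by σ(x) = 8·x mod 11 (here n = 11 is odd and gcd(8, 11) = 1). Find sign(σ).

Start at x=3: 3 → 2 → 5 → 7 → 1 → 8 → 9 → … (one orbit).
The orbit structure of x ↦ 8x mod 11: 2 orbits of sizes [10, 1].
With 2 cycles on 11 points, sign = (−1)^{11−2} = -1.
Zolotarev: (8|11) = -1, matching the cycle-count sign.

-1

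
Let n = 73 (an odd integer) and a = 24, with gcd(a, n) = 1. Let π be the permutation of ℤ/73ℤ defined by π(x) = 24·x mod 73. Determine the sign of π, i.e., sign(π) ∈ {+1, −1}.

+1

Trace 9: π^k(9) = [9, 70, 1, 24, 65, 27, 64] for k=0..6.
Cycle type of π: 12×6 + 1; total 7 cycles.
With 7 cycles on 73 points, sign = (−1)^{73−7} = +1.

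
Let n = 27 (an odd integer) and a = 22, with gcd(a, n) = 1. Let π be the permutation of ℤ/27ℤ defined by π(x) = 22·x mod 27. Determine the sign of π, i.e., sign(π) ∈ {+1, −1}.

Trace 1: π^k(1) = [1, 22, 25, 10, 4, 7, 19] for k=0..6.
Decompose π into cycles: lengths [9, 9, 3, 3, 1, 1, 1] (7 cycles, including the fixed point 0).
Σ(ℓ_i−1) = 27−7 = 20; sign = (−1)^20 = +1.

+1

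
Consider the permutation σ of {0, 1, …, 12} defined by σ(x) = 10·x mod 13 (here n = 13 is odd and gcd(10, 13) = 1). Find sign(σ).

Start at x=4: 4 → 1 → 10 → 9 → 12 → 3 → 4 (one orbit).
π_10 has 3 disjoint cycles with lengths [6, 6, 1] on {0,…,12}.
sign(π) = (−1)^{n − #cycles} = (−1)^{13−3} = (−1)^10 = +1.
(10|13)_J = +1 (Zolotarev's lemma cross-check).

+1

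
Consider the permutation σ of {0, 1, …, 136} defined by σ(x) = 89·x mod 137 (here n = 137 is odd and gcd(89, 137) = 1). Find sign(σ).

Trace 11: π^k(11) = [11, 20, 136, 48, 25, 33, 60] for k=0..6.
π_89 has 2 disjoint cycles with lengths [136, 1] on {0,…,136}.
137 − 2 = 135 transpositions; sign(π) = (−1)^135 = -1.
The Jacobi symbol (89|137) = -1 (Zolotarev) agrees.

-1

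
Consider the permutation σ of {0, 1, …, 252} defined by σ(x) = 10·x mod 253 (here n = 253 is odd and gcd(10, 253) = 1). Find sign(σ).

Orbit of 133 under x↦10x: [133, 65, 144, 175, 232, 43, 177]… (length divides ord_253(10)).
17 cycles of lengths [22, 22, 22, 22, 22, 22, 22, 22, 22, 22, 22, 2, 2, 2, 2, 2, 1].
With 17 cycles on 253 points, sign = (−1)^{253−17} = +1.

+1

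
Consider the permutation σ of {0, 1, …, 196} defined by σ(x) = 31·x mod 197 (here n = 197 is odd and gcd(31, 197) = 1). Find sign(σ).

-1

Start at x=5: 5 → 155 → 77 → 23 → 122 → 39 → 27 → … (one orbit).
π_31 has 2 disjoint cycles with lengths [196, 1] on {0,…,196}.
197 − 2 = 195 transpositions; sign(π) = (−1)^195 = -1.
The Jacobi symbol (31|197) = -1 (Zolotarev) agrees.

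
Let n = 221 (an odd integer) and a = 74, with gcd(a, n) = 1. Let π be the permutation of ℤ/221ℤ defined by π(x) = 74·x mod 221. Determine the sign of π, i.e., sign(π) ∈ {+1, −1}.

Trace 185: π^k(185) = [185, 209, 217, 146, 196, 139, 120] for k=0..6.
Decompose π into cycles: lengths [48, 48, 48, 48, 16, 3, 3, 3, 3, 1] (10 cycles, including the fixed point 0).
sign(π) = (−1)^{n − #cycles} = (−1)^{221−10} = (−1)^211 = -1.
Zolotarev: (74|221) = -1, matching the cycle-count sign.

-1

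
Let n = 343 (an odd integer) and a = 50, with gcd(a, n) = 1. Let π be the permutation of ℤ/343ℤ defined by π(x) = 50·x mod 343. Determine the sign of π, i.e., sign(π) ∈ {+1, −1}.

+1

Start at x=1: 1 → 50 → 99 → 148 → 197 → 246 → 295 → 1 (one orbit).
Cycle type of π: 7×42 + 1×49; total 91 cycles.
With 91 cycles on 343 points, sign = (−1)^{343−91} = +1.
Check: (50/343) = +1 by Zolotarev.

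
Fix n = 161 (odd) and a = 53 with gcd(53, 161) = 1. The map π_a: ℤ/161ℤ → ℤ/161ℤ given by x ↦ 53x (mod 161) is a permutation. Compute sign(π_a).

Start at x=109: 109 → 142 → 120 → 81 → 107 → 36 → 137 → … (one orbit).
Decompose π into cycles: lengths [66, 66, 22, 3, 3, 1] (6 cycles, including the fixed point 0).
With 6 cycles on 161 points, sign = (−1)^{161−6} = -1.

-1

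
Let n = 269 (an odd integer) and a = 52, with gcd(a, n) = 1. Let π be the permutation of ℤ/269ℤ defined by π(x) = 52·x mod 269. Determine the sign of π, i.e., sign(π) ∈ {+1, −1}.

Trace 256: π^k(256) = [256, 131, 87, 220, 142, 121, 105] for k=0..6.
π_52 has 5 disjoint cycles with lengths [67, 67, 67, 67, 1] on {0,…,268}.
With 5 cycles on 269 points, sign = (−1)^{269−5} = +1.
The Jacobi symbol (52|269) = +1 (Zolotarev) agrees.

+1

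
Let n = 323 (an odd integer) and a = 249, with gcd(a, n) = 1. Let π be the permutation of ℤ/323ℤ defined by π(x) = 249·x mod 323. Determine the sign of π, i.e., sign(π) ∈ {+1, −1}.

Start at x=269: 269 → 120 → 164 → 138 → 124 → 191 → 78 → … (one orbit).
The orbit structure of x ↦ 249x mod 323: 5 orbits of sizes [144, 144, 18, 16, 1].
5 cycles on 323: each ℓ→(−1)^(ℓ−1), product (−1)^318 = +1.
Check: (249/323) = +1 by Zolotarev.

+1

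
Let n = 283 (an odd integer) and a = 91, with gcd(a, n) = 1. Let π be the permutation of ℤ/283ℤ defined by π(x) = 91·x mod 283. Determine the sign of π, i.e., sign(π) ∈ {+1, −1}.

Orbit of 4 under x↦91x: [4, 81, 13, 51, 113, 95, 155]… (length divides ord_283(91)).
3 cycles of lengths [141, 141, 1].
283 − 3 = 280 transpositions; sign(π) = (−1)^280 = +1.

+1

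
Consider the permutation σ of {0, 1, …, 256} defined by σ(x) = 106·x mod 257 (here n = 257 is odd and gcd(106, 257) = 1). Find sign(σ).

-1

Trace 115: π^k(115) = [115, 111, 201, 232, 177, 1, 106] for k=0..6.
Decompose π into cycles: lengths [256, 1] (2 cycles, including the fixed point 0).
n − c = 257 − 2 = 255; sign = (−1)^255 = -1.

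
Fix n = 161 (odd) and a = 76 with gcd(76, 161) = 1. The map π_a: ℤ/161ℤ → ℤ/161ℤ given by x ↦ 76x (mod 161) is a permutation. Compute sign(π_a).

Orbit of 127 under x↦76x: [127, 153, 36, 160, 85, 20, 71]… (length divides ord_161(76)).
Cycle lengths of π_76 on ℤ/161ℤ: [22, 22, 22, 22, 22, 22, 22, 2, 2, 2, 1]; 11 cycles in total.
n − c = 161 − 11 = 150; sign = (−1)^150 = +1.

+1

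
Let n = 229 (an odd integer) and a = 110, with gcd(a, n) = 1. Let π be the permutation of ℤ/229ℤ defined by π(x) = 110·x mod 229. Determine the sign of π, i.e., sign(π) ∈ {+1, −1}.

Orbit of 16 under x↦110x: [16, 157, 95, 145, 149, 131, 212]… (length divides ord_229(110)).
The orbit structure of x ↦ 110x mod 229: 2 orbits of sizes [228, 1].
2 cycles on 229: each ℓ→(−1)^(ℓ−1), product (−1)^227 = -1.

-1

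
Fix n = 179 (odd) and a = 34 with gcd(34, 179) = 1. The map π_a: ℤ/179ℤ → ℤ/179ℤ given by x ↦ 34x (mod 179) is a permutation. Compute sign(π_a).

Orbit of 119 under x↦34x: [119, 108, 92, 85, 26, 168, 163]… (length divides ord_179(34)).
π_34 has 2 disjoint cycles with lengths [178, 1] on {0,…,178}.
2 cycles on 179: each ℓ→(−1)^(ℓ−1), product (−1)^177 = -1.

-1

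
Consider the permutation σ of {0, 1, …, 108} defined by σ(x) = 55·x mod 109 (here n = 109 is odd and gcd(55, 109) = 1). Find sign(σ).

-1

Trace 2: π^k(2) = [2, 1, 55, 82, 41, 75, 92] for k=0..6.
4 cycles of lengths [36, 36, 36, 1].
109 − 4 = 105 transpositions; sign(π) = (−1)^105 = -1.
Zolotarev: (55|109) = -1, matching the cycle-count sign.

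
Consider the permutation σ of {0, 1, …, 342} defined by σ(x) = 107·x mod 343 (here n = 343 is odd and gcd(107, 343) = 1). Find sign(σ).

+1

Start at x=141: 141 → 338 → 151 → 36 → 79 → 221 → 323 → … (one orbit).
The orbit structure of x ↦ 107x mod 343: 7 orbits of sizes [147, 147, 21, 21, 3, 3, 1].
7 cycles on 343: each ℓ→(−1)^(ℓ−1), product (−1)^336 = +1.
(107|343)_J = +1 (Zolotarev's lemma cross-check).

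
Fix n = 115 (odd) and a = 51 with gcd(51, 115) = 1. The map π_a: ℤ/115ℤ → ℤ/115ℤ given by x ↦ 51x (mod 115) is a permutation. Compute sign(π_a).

Trace 106: π^k(106) = [106, 1, 51, 71, 56, 96, 66] for k=0..6.
Cycle type of π: 22×5 + 1×5; total 10 cycles.
115 − 10 = 105 transpositions; sign(π) = (−1)^105 = -1.
(51|115)_J = -1 (Zolotarev's lemma cross-check).

-1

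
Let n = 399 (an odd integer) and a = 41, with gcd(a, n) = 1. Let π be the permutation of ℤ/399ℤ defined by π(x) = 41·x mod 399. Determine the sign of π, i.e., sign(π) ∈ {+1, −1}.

Trace 230: π^k(230) = [230, 253, 398, 358, 314, 106, 356] for k=0..6.
π_41 has 32 disjoint cycles with lengths [18, 18, 18, 18, 18, 18, 18, 18, 18, 18, 18, 18, 18, 18, 18, 18, 18, 18, 18, 18, 18, 2, 2, 2, 2, 2, 2, 2, 2, 2, 2, 1] on {0,…,398}.
n − c = 399 − 32 = 367; sign = (−1)^367 = -1.
Zolotarev: (41|399) = -1, matching the cycle-count sign.

-1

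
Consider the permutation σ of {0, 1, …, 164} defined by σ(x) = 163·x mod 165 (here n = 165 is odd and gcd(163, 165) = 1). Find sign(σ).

-1

Trace 34: π^k(34) = [34, 97, 136, 58, 49, 67, 31] for k=0..6.
π_163 has 18 disjoint cycles with lengths [20, 20, 20, 20, 20, 20, 5, 5, 5, 5, 5, 5, 4, 4, 4, 1, 1, 1] on {0,…,164}.
Σ(ℓ_i−1) = 165−18 = 147; sign = (−1)^147 = -1.
(163|165)_J = -1 (Zolotarev's lemma cross-check).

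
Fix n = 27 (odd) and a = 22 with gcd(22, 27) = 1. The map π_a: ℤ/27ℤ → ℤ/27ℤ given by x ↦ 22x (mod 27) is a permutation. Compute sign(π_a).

+1

Start at x=4: 4 → 7 → 19 → 13 → 16 → 1 → 22 → … (one orbit).
The orbit structure of x ↦ 22x mod 27: 7 orbits of sizes [9, 9, 3, 3, 1, 1, 1].
27 − 7 = 20 transpositions; sign(π) = (−1)^20 = +1.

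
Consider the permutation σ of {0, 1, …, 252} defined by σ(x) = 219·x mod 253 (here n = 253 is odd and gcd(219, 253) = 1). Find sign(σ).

-1

Trace 164: π^k(164) = [164, 243, 87, 78, 131, 100, 142] for k=0..6.
Cycle lengths of π_219 on ℤ/253ℤ: [22, 22, 22, 22, 22, 22, 22, 22, 22, 22, 11, 11, 2, 2, 2, 2, 2, 1]; 18 cycles in total.
n − c = 253 − 18 = 235; sign = (−1)^235 = -1.
The Jacobi symbol (219|253) = -1 (Zolotarev) agrees.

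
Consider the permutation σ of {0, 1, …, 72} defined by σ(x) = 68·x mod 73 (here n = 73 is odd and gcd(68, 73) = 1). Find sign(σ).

-1

Trace 62: π^k(62) = [62, 55, 17, 61, 60, 65, 40] for k=0..6.
Cycle type of π: 72 + 1; total 2 cycles.
sign(π) = (−1)^{n − #cycles} = (−1)^{73−2} = (−1)^71 = -1.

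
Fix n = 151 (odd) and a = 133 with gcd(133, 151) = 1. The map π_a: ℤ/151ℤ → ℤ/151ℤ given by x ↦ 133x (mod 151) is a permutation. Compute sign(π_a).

-1

Orbit of 59 under x↦133x: [59, 146, 90, 41, 17, 147, 72]… (length divides ord_151(133)).
The orbit structure of x ↦ 133x mod 151: 2 orbits of sizes [150, 1].
2 cycles on 151: each ℓ→(−1)^(ℓ−1), product (−1)^149 = -1.
Zolotarev: (133|151) = -1, matching the cycle-count sign.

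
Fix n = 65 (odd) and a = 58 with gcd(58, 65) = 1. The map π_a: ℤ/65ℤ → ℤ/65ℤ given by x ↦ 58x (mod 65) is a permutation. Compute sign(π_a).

Orbit of 4 under x↦58x: [4, 37, 1, 58, 49, 47, 61]… (length divides ord_65(58)).
Decompose π into cycles: lengths [12, 12, 12, 12, 12, 4, 1] (7 cycles, including the fixed point 0).
sign(π) = (−1)^{n − #cycles} = (−1)^{65−7} = (−1)^58 = +1.
Zolotarev: (58|65) = +1, matching the cycle-count sign.

+1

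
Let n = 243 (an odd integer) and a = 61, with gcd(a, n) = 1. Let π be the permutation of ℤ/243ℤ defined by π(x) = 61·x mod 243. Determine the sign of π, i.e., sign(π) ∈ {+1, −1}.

+1

Start at x=55: 55 → 196 → 49 → 73 → 79 → 202 → 172 → … (one orbit).
The orbit structure of x ↦ 61x mod 243: 11 orbits of sizes [81, 81, 27, 27, 9, 9, 3, 3, 1, 1, 1].
11 cycles on 243: each ℓ→(−1)^(ℓ−1), product (−1)^232 = +1.
The Jacobi symbol (61|243) = +1 (Zolotarev) agrees.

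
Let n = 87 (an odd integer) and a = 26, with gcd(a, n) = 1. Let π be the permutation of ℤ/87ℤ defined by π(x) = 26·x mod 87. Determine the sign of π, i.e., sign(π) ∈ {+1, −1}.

+1

Orbit of 67 under x↦26x: [67, 2, 52, 47, 4, 17, 7]… (length divides ord_87(26)).
The orbit structure of x ↦ 26x mod 87: 5 orbits of sizes [28, 28, 28, 2, 1].
n − c = 87 − 5 = 82; sign = (−1)^82 = +1.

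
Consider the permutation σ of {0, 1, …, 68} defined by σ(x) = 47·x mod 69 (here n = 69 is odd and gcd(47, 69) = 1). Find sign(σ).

-1

Orbit of 1 under x↦47x: [1, 47]… (length divides ord_69(47)).
46 cycles of lengths [2, 2, 2, 2, 2, 2, 2, 2, 2, 2, 2, 2, 2, 2, 2, 2, 2, 2, 2, 2, 2, 2, 2, 1, 1, 1, 1, 1, 1, 1, 1, 1, 1, 1, 1, 1, 1, 1, 1, 1, 1, 1, 1, 1, 1, 1].
n − c = 69 − 46 = 23; sign = (−1)^23 = -1.
(47|69)_J = -1 (Zolotarev's lemma cross-check).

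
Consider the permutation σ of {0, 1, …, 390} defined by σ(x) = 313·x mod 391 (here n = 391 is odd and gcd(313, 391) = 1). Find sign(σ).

Trace 77: π^k(77) = [77, 250, 50, 10, 2, 235, 47] for k=0..6.
π_313 has 5 disjoint cycles with lengths [176, 176, 22, 16, 1] on {0,…,390}.
sign(π) = (−1)^{n − #cycles} = (−1)^{391−5} = (−1)^386 = +1.

+1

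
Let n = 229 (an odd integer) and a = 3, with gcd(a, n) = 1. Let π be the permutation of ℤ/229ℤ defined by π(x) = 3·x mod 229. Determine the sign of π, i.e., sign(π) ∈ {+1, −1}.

+1

Start at x=214: 214 → 184 → 94 → 53 → 159 → 19 → 57 → … (one orbit).
π_3 has 5 disjoint cycles with lengths [57, 57, 57, 57, 1] on {0,…,228}.
n − c = 229 − 5 = 224; sign = (−1)^224 = +1.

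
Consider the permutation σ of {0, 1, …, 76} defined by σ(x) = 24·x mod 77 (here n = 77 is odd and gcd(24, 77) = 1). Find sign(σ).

Start at x=62: 62 → 25 → 61 → 1 → 24 → 37 → 41 → … (one orbit).
π_24 has 5 disjoint cycles with lengths [30, 30, 10, 6, 1] on {0,…,76}.
n − c = 77 − 5 = 72; sign = (−1)^72 = +1.
Zolotarev: (24|77) = +1, matching the cycle-count sign.

+1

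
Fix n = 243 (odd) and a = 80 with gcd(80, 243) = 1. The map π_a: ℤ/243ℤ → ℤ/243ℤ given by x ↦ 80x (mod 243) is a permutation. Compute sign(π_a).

Orbit of 80 under x↦80x: [80, 82, 242, 163, 161, 1]… (length divides ord_243(80)).
68 cycles of lengths [6, 6, 6, 6, 6, 6, 6, 6, 6, 6, 6, 6, 6, 6, 6, 6, 6, 6, 6, 6, 6, 6, 6, 6, 6, 6, 6, 2, 2, 2, 2, 2, 2, 2, 2, 2, 2, 2, 2, 2, 2, 2, 2, 2, 2, 2, 2, 2, 2, 2, 2, 2, 2, 2, 2, 2, 2, 2, 2, 2, 2, 2, 2, 2, 2, 2, 2, 1].
68 cycles on 243: each ℓ→(−1)^(ℓ−1), product (−1)^175 = -1.
Check: (80/243) = -1 by Zolotarev.

-1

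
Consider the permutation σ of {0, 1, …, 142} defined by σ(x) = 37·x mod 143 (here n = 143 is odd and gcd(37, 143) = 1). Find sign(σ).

Trace 133: π^k(133) = [133, 59, 38, 119, 113, 34, 114] for k=0..6.
The orbit structure of x ↦ 37x mod 143: 6 orbits of sizes [60, 60, 12, 5, 5, 1].
With 6 cycles on 143 points, sign = (−1)^{143−6} = -1.

-1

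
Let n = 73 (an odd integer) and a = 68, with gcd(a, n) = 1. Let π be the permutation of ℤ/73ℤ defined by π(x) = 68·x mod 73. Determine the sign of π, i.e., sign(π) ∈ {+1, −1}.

-1

Start at x=41: 41 → 14 → 3 → 58 → 2 → 63 → 50 → … (one orbit).
π_68 has 2 disjoint cycles with lengths [72, 1] on {0,…,72}.
With 2 cycles on 73 points, sign = (−1)^{73−2} = -1.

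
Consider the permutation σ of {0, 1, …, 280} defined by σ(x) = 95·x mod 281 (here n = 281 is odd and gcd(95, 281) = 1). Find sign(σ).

Trace 243: π^k(243) = [243, 43, 151, 14, 206, 181, 54] for k=0..6.
Cycle lengths of π_95 on ℤ/281ℤ: [280, 1]; 2 cycles in total.
2 cycles on 281: each ℓ→(−1)^(ℓ−1), product (−1)^279 = -1.
(95|281)_J = -1 (Zolotarev's lemma cross-check).

-1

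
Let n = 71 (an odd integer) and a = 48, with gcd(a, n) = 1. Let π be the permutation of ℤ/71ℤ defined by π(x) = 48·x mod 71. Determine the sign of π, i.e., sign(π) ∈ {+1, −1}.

+1

Trace 20: π^k(20) = [20, 37, 1, 48, 32, 45, 30] for k=0..6.
11 cycles of lengths [7, 7, 7, 7, 7, 7, 7, 7, 7, 7, 1].
11 cycles on 71: each ℓ→(−1)^(ℓ−1), product (−1)^60 = +1.
(48|71)_J = +1 (Zolotarev's lemma cross-check).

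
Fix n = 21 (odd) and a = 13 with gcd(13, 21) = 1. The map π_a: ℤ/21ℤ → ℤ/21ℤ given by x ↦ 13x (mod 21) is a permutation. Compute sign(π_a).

-1

Start at x=13: 13 → 1 → 13 (one orbit).
Cycle lengths of π_13 on ℤ/21ℤ: [2, 2, 2, 2, 2, 2, 2, 2, 2, 1, 1, 1]; 12 cycles in total.
sign(π) = (−1)^{n − #cycles} = (−1)^{21−12} = (−1)^9 = -1.
The Jacobi symbol (13|21) = -1 (Zolotarev) agrees.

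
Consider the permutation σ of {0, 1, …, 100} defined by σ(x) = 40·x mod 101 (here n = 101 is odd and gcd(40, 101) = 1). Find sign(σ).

Orbit of 16 under x↦40x: [16, 34, 47, 62, 56, 18, 13]… (length divides ord_101(40)).
The orbit structure of x ↦ 40x mod 101: 2 orbits of sizes [100, 1].
sign(π) = (−1)^{n − #cycles} = (−1)^{101−2} = (−1)^99 = -1.

-1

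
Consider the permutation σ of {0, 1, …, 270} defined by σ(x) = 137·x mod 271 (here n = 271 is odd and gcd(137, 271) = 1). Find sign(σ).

-1

Orbit of 37 under x↦137x: [37, 191, 151, 91, 1, 137, 70]… (length divides ord_271(137)).
Cycle type of π: 270 + 1; total 2 cycles.
2 cycles on 271: each ℓ→(−1)^(ℓ−1), product (−1)^269 = -1.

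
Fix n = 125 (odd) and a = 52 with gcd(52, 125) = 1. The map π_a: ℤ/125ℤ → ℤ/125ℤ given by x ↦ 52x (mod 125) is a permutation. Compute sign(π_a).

Start at x=98: 98 → 96 → 117 → 84 → 118 → 11 → 72 → … (one orbit).
4 cycles of lengths [100, 20, 4, 1].
sign(π) = (−1)^{n − #cycles} = (−1)^{125−4} = (−1)^121 = -1.
Via Zolotarev, sign(π_{52}) = (52|125) = -1.

-1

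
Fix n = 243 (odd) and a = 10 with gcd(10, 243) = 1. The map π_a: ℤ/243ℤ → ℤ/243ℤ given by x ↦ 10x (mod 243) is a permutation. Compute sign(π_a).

Orbit of 172 under x↦10x: [172, 19, 190, 199, 46, 217, 226]… (length divides ord_243(10)).
Decompose π into cycles: lengths [27, 27, 27, 27, 27, 27, 9, 9, 9, 9, 9, 9, 3, 3, 3, 3, 3, 3, 1, 1, 1, 1, 1, 1, 1, 1, 1] (27 cycles, including the fixed point 0).
With 27 cycles on 243 points, sign = (−1)^{243−27} = +1.
The Jacobi symbol (10|243) = +1 (Zolotarev) agrees.

+1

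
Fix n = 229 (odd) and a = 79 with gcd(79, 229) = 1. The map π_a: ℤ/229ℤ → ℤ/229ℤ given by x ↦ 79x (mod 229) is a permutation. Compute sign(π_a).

-1

Trace 33: π^k(33) = [33, 88, 82, 66, 176, 164, 132] for k=0..6.
Cycle type of π: 228 + 1; total 2 cycles.
Σ(ℓ_i−1) = 229−2 = 227; sign = (−1)^227 = -1.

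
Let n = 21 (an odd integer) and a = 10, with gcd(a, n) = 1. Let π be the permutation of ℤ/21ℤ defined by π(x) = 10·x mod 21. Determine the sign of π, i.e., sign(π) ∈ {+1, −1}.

-1

Start at x=10: 10 → 16 → 13 → 4 → 19 → 1 → 10 (one orbit).
The orbit structure of x ↦ 10x mod 21: 6 orbits of sizes [6, 6, 6, 1, 1, 1].
With 6 cycles on 21 points, sign = (−1)^{21−6} = -1.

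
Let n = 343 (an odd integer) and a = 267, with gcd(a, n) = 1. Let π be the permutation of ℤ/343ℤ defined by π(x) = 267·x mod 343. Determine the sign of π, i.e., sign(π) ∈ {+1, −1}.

Start at x=211: 211 → 85 → 57 → 127 → 295 → 218 → 239 → … (one orbit).
Cycle type of π: 49×6 + 7×6 + 1×7; total 19 cycles.
sign(π) = (−1)^{n − #cycles} = (−1)^{343−19} = (−1)^324 = +1.

+1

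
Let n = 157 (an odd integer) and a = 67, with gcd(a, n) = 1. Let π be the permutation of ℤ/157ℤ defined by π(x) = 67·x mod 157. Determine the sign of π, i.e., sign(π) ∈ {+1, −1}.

Trace 101: π^k(101) = [101, 16, 130, 75, 1, 67, 93] for k=0..6.
Cycle type of π: 13×12 + 1; total 13 cycles.
157 − 13 = 144 transpositions; sign(π) = (−1)^144 = +1.

+1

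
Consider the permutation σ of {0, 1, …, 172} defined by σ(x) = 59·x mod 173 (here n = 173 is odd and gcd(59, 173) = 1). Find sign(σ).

-1

Start at x=115: 115 → 38 → 166 → 106 → 26 → 150 → 27 → … (one orbit).
Decompose π into cycles: lengths [172, 1] (2 cycles, including the fixed point 0).
With 2 cycles on 173 points, sign = (−1)^{173−2} = -1.
Via Zolotarev, sign(π_{59}) = (59|173) = -1.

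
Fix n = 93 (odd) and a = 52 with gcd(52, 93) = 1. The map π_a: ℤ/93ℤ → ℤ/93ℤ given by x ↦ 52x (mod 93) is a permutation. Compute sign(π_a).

Trace 19: π^k(19) = [19, 58, 40, 34, 1, 52, 7] for k=0..6.
π_52 has 6 disjoint cycles with lengths [30, 30, 30, 1, 1, 1] on {0,…,92}.
sign(π) = (−1)^{n − #cycles} = (−1)^{93−6} = (−1)^87 = -1.

-1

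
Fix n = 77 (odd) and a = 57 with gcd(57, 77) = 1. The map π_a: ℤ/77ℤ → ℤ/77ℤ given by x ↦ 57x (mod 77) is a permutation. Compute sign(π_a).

Orbit of 64 under x↦57x: [64, 29, 36, 50, 1, 57, 15]… (length divides ord_77(57)).
Decompose π into cycles: lengths [10, 10, 10, 10, 10, 10, 10, 1, 1, 1, 1, 1, 1, 1] (14 cycles, including the fixed point 0).
sign(π) = (−1)^{n − #cycles} = (−1)^{77−14} = (−1)^63 = -1.

-1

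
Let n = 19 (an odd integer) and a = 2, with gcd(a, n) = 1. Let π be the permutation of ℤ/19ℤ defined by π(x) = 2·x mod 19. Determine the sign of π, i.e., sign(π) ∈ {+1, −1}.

-1

Orbit of 5 under x↦2x: [5, 10, 1, 2, 4, 8, 16]… (length divides ord_19(2)).
The orbit structure of x ↦ 2x mod 19: 2 orbits of sizes [18, 1].
sign(π) = (−1)^{n − #cycles} = (−1)^{19−2} = (−1)^17 = -1.
Check: (2/19) = -1 by Zolotarev.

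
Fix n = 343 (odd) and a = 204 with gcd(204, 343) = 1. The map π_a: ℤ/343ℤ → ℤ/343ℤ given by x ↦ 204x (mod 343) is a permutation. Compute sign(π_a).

+1

Orbit of 148 under x↦204x: [148, 8, 260, 218, 225, 281, 43]… (length divides ord_343(204)).
π_204 has 19 disjoint cycles with lengths [49, 49, 49, 49, 49, 49, 7, 7, 7, 7, 7, 7, 1, 1, 1, 1, 1, 1, 1] on {0,…,342}.
Σ(ℓ_i−1) = 343−19 = 324; sign = (−1)^324 = +1.
Zolotarev: (204|343) = +1, matching the cycle-count sign.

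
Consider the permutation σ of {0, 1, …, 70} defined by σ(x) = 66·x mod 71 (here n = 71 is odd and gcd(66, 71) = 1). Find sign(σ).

Trace 66: π^k(66) = [66, 25, 17, 57, 70, 5, 46] for k=0..6.
π_66 has 8 disjoint cycles with lengths [10, 10, 10, 10, 10, 10, 10, 1] on {0,…,70}.
Σ(ℓ_i−1) = 71−8 = 63; sign = (−1)^63 = -1.

-1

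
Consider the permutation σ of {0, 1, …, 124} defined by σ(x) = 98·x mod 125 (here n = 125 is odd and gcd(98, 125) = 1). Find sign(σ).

-1

Orbit of 22 under x↦98x: [22, 31, 38, 99, 77, 46, 8]… (length divides ord_125(98)).
Cycle lengths of π_98 on ℤ/125ℤ: [100, 20, 4, 1]; 4 cycles in total.
sign(π) = (−1)^{n − #cycles} = (−1)^{125−4} = (−1)^121 = -1.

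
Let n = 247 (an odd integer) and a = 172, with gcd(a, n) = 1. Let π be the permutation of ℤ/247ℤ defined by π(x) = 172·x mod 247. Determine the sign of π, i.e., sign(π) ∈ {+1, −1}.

Trace 191: π^k(191) = [191, 1, 172] for k=0..2.
Cycle type of π: 3×76 + 1×19; total 95 cycles.
With 95 cycles on 247 points, sign = (−1)^{247−95} = +1.
Via Zolotarev, sign(π_{172}) = (172|247) = +1.

+1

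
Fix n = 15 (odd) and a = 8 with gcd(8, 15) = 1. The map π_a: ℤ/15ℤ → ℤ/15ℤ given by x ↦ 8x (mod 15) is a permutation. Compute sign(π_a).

Start at x=1: 1 → 8 → 4 → 2 → 1 (one orbit).
5 cycles of lengths [4, 4, 4, 2, 1].
15 − 5 = 10 transpositions; sign(π) = (−1)^10 = +1.

+1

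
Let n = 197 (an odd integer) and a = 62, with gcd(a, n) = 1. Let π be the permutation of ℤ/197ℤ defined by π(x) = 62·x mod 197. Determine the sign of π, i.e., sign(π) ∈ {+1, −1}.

Trace 76: π^k(76) = [76, 181, 190, 157, 81, 97, 104] for k=0..6.
Cycle lengths of π_62 on ℤ/197ℤ: [98, 98, 1]; 3 cycles in total.
197 − 3 = 194 transpositions; sign(π) = (−1)^194 = +1.
The Jacobi symbol (62|197) = +1 (Zolotarev) agrees.

+1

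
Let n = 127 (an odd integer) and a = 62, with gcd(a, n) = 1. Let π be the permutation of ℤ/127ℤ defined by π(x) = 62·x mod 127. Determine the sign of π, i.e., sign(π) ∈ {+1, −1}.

+1

Trace 88: π^k(88) = [88, 122, 71, 84, 1, 62, 34] for k=0..6.
Decompose π into cycles: lengths [63, 63, 1] (3 cycles, including the fixed point 0).
With 3 cycles on 127 points, sign = (−1)^{127−3} = +1.
Zolotarev: (62|127) = +1, matching the cycle-count sign.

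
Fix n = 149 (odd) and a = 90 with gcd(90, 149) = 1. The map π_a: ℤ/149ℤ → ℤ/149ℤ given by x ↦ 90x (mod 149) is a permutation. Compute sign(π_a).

Start at x=72: 72 → 73 → 14 → 68 → 11 → 96 → 147 → … (one orbit).
Cycle lengths of π_90 on ℤ/149ℤ: [148, 1]; 2 cycles in total.
Σ(ℓ_i−1) = 149−2 = 147; sign = (−1)^147 = -1.

-1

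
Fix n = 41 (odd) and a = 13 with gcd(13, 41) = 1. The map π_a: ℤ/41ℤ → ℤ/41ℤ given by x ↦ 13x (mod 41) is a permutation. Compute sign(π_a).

Orbit of 4 under x↦13x: [4, 11, 20, 14, 18, 29, 8]… (length divides ord_41(13)).
2 cycles of lengths [40, 1].
sign(π) = (−1)^{n − #cycles} = (−1)^{41−2} = (−1)^39 = -1.
(13|41)_J = -1 (Zolotarev's lemma cross-check).

-1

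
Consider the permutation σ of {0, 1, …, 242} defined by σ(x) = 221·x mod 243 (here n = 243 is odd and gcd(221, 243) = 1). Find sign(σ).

Trace 139: π^k(139) = [139, 101, 208, 41, 70, 161, 103] for k=0..6.
The orbit structure of x ↦ 221x mod 243: 6 orbits of sizes [162, 54, 18, 6, 2, 1].
243 − 6 = 237 transpositions; sign(π) = (−1)^237 = -1.
Via Zolotarev, sign(π_{221}) = (221|243) = -1.

-1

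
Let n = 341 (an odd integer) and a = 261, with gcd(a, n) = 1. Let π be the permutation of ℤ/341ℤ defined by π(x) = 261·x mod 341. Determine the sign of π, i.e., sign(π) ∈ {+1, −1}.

Start at x=274: 274 → 245 → 178 → 82 → 260 → 1 → 261 → … (one orbit).
The orbit structure of x ↦ 261x mod 341: 13 orbits of sizes [30, 30, 30, 30, 30, 30, 30, 30, 30, 30, 30, 10, 1].
Σ(ℓ_i−1) = 341−13 = 328; sign = (−1)^328 = +1.
Zolotarev: (261|341) = +1, matching the cycle-count sign.

+1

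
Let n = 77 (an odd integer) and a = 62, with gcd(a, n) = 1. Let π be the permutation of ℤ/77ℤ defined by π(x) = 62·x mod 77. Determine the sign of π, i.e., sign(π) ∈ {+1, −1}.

+1

Start at x=15: 15 → 6 → 64 → 41 → 1 → 62 → 71 → … (one orbit).
The orbit structure of x ↦ 62x mod 77: 11 orbits of sizes [10, 10, 10, 10, 10, 10, 10, 2, 2, 2, 1].
11 cycles on 77: each ℓ→(−1)^(ℓ−1), product (−1)^66 = +1.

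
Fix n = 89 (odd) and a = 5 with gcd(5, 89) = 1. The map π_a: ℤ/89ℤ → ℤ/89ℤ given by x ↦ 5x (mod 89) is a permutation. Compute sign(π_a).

Trace 49: π^k(49) = [49, 67, 68, 73, 9, 45, 47] for k=0..6.
3 cycles of lengths [44, 44, 1].
sign(π) = (−1)^{n − #cycles} = (−1)^{89−3} = (−1)^86 = +1.
The Jacobi symbol (5|89) = +1 (Zolotarev) agrees.

+1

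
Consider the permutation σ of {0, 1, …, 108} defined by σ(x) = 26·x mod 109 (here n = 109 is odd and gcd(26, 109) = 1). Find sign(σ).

+1

Start at x=27: 27 → 48 → 49 → 75 → 97 → 15 → 63 → … (one orbit).
Decompose π into cycles: lengths [27, 27, 27, 27, 1] (5 cycles, including the fixed point 0).
Σ(ℓ_i−1) = 109−5 = 104; sign = (−1)^104 = +1.
The Jacobi symbol (26|109) = +1 (Zolotarev) agrees.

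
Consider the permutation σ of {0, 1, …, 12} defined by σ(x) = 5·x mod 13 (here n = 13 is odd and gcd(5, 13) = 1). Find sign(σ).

-1

Start at x=8: 8 → 1 → 5 → 12 → 8 (one orbit).
Cycle type of π: 4×3 + 1; total 4 cycles.
With 4 cycles on 13 points, sign = (−1)^{13−4} = -1.
(5|13)_J = -1 (Zolotarev's lemma cross-check).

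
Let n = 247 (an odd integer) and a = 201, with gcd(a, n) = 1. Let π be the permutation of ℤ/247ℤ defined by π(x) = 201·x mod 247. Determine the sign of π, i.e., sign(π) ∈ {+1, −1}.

-1

Trace 77: π^k(77) = [77, 163, 159, 96, 30, 102, 1] for k=0..6.
π_201 has 26 disjoint cycles with lengths [12, 12, 12, 12, 12, 12, 12, 12, 12, 12, 12, 12, 12, 12, 12, 12, 12, 12, 12, 3, 3, 3, 3, 3, 3, 1] on {0,…,246}.
247 − 26 = 221 transpositions; sign(π) = (−1)^221 = -1.
(201|247)_J = -1 (Zolotarev's lemma cross-check).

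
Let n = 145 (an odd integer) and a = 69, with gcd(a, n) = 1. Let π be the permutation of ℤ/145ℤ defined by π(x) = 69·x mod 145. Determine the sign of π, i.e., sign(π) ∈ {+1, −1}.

-1

Start at x=51: 51 → 39 → 81 → 79 → 86 → 134 → 111 → … (one orbit).
π_69 has 8 disjoint cycles with lengths [28, 28, 28, 28, 28, 2, 2, 1] on {0,…,144}.
145 − 8 = 137 transpositions; sign(π) = (−1)^137 = -1.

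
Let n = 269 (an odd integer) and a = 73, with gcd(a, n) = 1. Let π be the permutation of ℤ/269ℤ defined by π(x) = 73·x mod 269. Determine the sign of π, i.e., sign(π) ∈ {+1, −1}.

Orbit of 177 under x↦73x: [177, 9, 119, 79, 118, 6, 169]… (length divides ord_269(73)).
Decompose π into cycles: lengths [134, 134, 1] (3 cycles, including the fixed point 0).
sign(π) = (−1)^{n − #cycles} = (−1)^{269−3} = (−1)^266 = +1.
The Jacobi symbol (73|269) = +1 (Zolotarev) agrees.

+1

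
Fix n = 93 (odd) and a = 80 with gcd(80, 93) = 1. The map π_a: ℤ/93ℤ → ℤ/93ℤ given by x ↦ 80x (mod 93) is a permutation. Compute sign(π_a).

-1

Start at x=1: 1 → 80 → 76 → 35 → 10 → 56 → 16 → … (one orbit).
6 cycles of lengths [30, 30, 15, 15, 2, 1].
Σ(ℓ_i−1) = 93−6 = 87; sign = (−1)^87 = -1.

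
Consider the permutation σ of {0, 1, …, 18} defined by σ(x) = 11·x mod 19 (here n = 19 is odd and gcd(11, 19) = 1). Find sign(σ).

+1

Orbit of 11 under x↦11x: [11, 7, 1]… (length divides ord_19(11)).
Cycle type of π: 3×6 + 1; total 7 cycles.
7 cycles on 19: each ℓ→(−1)^(ℓ−1), product (−1)^12 = +1.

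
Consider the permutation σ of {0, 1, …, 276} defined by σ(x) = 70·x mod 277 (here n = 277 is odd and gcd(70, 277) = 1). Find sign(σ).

+1

Trace 267: π^k(267) = [267, 131, 29, 91, 276, 207, 86] for k=0..6.
π_70 has 3 disjoint cycles with lengths [138, 138, 1] on {0,…,276}.
3 cycles on 277: each ℓ→(−1)^(ℓ−1), product (−1)^274 = +1.
Check: (70/277) = +1 by Zolotarev.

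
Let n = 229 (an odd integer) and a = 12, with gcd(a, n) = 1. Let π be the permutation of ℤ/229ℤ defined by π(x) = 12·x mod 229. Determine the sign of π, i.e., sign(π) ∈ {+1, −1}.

+1

Start at x=203: 203 → 146 → 149 → 185 → 159 → 76 → 225 → … (one orbit).
The orbit structure of x ↦ 12x mod 229: 3 orbits of sizes [114, 114, 1].
229 − 3 = 226 transpositions; sign(π) = (−1)^226 = +1.
Via Zolotarev, sign(π_{12}) = (12|229) = +1.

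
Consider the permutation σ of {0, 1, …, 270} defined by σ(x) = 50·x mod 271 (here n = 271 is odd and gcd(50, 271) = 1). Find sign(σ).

+1

Orbit of 241 under x↦50x: [241, 126, 67, 98, 22, 16, 258]… (length divides ord_271(50)).
Decompose π into cycles: lengths [135, 135, 1] (3 cycles, including the fixed point 0).
271 − 3 = 268 transpositions; sign(π) = (−1)^268 = +1.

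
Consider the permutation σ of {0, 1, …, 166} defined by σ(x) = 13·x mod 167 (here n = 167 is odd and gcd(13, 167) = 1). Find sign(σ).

-1

Trace 165: π^k(165) = [165, 141, 163, 115, 159, 63, 151] for k=0..6.
Cycle type of π: 166 + 1; total 2 cycles.
sign(π) = (−1)^{n − #cycles} = (−1)^{167−2} = (−1)^165 = -1.
Via Zolotarev, sign(π_{13}) = (13|167) = -1.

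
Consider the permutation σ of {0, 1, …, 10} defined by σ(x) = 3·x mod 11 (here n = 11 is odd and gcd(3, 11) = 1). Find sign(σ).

Orbit of 3 under x↦3x: [3, 9, 5, 4, 1]… (length divides ord_11(3)).
Cycle lengths of π_3 on ℤ/11ℤ: [5, 5, 1]; 3 cycles in total.
11 − 3 = 8 transpositions; sign(π) = (−1)^8 = +1.
The Jacobi symbol (3|11) = +1 (Zolotarev) agrees.

+1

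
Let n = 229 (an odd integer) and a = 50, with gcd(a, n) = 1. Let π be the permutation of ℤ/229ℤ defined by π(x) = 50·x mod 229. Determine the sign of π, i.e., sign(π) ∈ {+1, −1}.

Start at x=127: 127 → 167 → 106 → 33 → 47 → 60 → 23 → … (one orbit).
Cycle type of π: 228 + 1; total 2 cycles.
sign(π) = (−1)^{n − #cycles} = (−1)^{229−2} = (−1)^227 = -1.
Check: (50/229) = -1 by Zolotarev.

-1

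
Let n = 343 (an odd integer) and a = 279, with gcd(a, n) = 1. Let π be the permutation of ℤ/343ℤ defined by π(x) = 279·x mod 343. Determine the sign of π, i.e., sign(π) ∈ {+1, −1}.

Trace 134: π^k(134) = [134, 342, 64, 20, 92, 286, 218] for k=0..6.
π_279 has 10 disjoint cycles with lengths [98, 98, 98, 14, 14, 14, 2, 2, 2, 1] on {0,…,342}.
n − c = 343 − 10 = 333; sign = (−1)^333 = -1.
Check: (279/343) = -1 by Zolotarev.

-1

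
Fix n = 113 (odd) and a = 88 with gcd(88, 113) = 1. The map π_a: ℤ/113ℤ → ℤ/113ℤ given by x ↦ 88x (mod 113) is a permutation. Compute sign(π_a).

Start at x=109: 109 → 100 → 99 → 11 → 64 → 95 → 111 → … (one orbit).
The orbit structure of x ↦ 88x mod 113: 3 orbits of sizes [56, 56, 1].
With 3 cycles on 113 points, sign = (−1)^{113−3} = +1.
(88|113)_J = +1 (Zolotarev's lemma cross-check).

+1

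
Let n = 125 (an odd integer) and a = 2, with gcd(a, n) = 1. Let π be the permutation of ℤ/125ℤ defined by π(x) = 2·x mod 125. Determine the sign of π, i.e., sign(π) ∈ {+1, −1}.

Start at x=21: 21 → 42 → 84 → 43 → 86 → 47 → 94 → … (one orbit).
Decompose π into cycles: lengths [100, 20, 4, 1] (4 cycles, including the fixed point 0).
sign(π) = (−1)^{n − #cycles} = (−1)^{125−4} = (−1)^121 = -1.
Zolotarev: (2|125) = -1, matching the cycle-count sign.

-1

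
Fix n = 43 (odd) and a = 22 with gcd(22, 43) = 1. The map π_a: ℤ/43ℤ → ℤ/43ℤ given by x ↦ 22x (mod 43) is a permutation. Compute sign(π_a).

-1

Orbit of 27 under x↦22x: [27, 35, 39, 41, 42, 21, 32]… (length divides ord_43(22)).
Decompose π into cycles: lengths [14, 14, 14, 1] (4 cycles, including the fixed point 0).
sign(π) = (−1)^{n − #cycles} = (−1)^{43−4} = (−1)^39 = -1.
The Jacobi symbol (22|43) = -1 (Zolotarev) agrees.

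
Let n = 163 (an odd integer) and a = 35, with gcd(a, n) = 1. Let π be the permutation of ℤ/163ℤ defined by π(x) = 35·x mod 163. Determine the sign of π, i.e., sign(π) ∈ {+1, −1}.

+1

Start at x=38: 38 → 26 → 95 → 65 → 156 → 81 → 64 → … (one orbit).
The orbit structure of x ↦ 35x mod 163: 3 orbits of sizes [81, 81, 1].
3 cycles on 163: each ℓ→(−1)^(ℓ−1), product (−1)^160 = +1.
Zolotarev: (35|163) = +1, matching the cycle-count sign.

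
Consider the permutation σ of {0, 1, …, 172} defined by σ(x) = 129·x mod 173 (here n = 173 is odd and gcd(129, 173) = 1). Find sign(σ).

Trace 80: π^k(80) = [80, 113, 45, 96, 101, 54, 46] for k=0..6.
2 cycles of lengths [172, 1].
sign(π) = (−1)^{n − #cycles} = (−1)^{173−2} = (−1)^171 = -1.

-1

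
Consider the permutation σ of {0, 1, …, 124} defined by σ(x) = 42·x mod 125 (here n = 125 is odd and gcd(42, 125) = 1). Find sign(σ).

Trace 23: π^k(23) = [23, 91, 72, 24, 8, 86, 112] for k=0..6.
4 cycles of lengths [100, 20, 4, 1].
sign(π) = (−1)^{n − #cycles} = (−1)^{125−4} = (−1)^121 = -1.
The Jacobi symbol (42|125) = -1 (Zolotarev) agrees.

-1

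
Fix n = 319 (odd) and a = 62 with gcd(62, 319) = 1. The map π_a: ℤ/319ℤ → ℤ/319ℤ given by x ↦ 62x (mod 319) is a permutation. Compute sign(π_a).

Start at x=274: 274 → 81 → 237 → 20 → 283 → 1 → 62 → … (one orbit).
8 cycles of lengths [70, 70, 70, 70, 14, 14, 10, 1].
8 cycles on 319: each ℓ→(−1)^(ℓ−1), product (−1)^311 = -1.
Via Zolotarev, sign(π_{62}) = (62|319) = -1.

-1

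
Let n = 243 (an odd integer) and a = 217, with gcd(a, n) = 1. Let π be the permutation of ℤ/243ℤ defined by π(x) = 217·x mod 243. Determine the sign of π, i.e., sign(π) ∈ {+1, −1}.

+1

Orbit of 109 under x↦217x: [109, 82, 55, 28, 1, 217, 190]… (length divides ord_243(217)).
Decompose π into cycles: lengths [9, 9, 9, 9, 9, 9, 9, 9, 9, 9, 9, 9, 9, 9, 9, 9, 9, 9, 3, 3, 3, 3, 3, 3, 3, 3, 3, 3, 3, 3, 3, 3, 3, 3, 3, 3, 1, 1, 1, 1, 1, 1, 1, 1, 1, 1, 1, 1, 1, 1, 1, 1, 1, 1, 1, 1, 1, 1, 1, 1, 1, 1, 1] (63 cycles, including the fixed point 0).
243 − 63 = 180 transpositions; sign(π) = (−1)^180 = +1.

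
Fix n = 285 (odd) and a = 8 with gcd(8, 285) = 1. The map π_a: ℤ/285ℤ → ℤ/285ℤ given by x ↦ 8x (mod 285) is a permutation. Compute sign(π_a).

-1

Trace 278: π^k(278) = [278, 229, 122, 121, 113, 49, 107] for k=0..6.
Cycle type of π: 12×18 + 6×9 + 4×3 + 2 + 1; total 32 cycles.
With 32 cycles on 285 points, sign = (−1)^{285−32} = -1.
The Jacobi symbol (8|285) = -1 (Zolotarev) agrees.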